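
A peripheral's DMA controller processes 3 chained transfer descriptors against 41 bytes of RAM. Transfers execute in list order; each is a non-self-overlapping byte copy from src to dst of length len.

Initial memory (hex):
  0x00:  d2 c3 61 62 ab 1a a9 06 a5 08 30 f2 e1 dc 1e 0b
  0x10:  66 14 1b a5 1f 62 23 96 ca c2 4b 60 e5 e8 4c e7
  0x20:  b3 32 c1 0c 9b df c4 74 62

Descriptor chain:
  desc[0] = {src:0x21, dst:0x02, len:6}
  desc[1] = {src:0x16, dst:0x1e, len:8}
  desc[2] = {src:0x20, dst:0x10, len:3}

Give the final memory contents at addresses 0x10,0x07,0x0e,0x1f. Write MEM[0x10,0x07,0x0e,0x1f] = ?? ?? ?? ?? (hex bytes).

D0: mem[0x02..0x07] <- [32 c1 0c 9b df c4]
D1: mem[0x1e..0x25] <- [23 96 ca c2 4b 60 e5 e8]
D2: mem[0x10..0x12] <- [ca c2 4b]
query mem[0x10]=0xca, mem[0x07]=0xc4, mem[0x0e]=0x1e, mem[0x1f]=0x96

MEM[0x10,0x07,0x0e,0x1f] = ca c4 1e 96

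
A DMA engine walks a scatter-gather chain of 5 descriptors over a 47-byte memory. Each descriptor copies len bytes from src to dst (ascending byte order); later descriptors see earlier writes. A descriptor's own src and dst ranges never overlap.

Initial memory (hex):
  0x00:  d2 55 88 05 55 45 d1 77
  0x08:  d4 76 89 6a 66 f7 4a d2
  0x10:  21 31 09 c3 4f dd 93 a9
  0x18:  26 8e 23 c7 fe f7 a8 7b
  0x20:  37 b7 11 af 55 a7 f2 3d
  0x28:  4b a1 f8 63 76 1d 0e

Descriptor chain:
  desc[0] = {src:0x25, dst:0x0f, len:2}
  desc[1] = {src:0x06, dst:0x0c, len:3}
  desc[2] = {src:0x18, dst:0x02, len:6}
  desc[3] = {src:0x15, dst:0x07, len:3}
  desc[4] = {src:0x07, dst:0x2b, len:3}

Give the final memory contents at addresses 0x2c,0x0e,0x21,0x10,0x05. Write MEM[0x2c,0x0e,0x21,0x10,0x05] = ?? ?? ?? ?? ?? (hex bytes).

MEM[0x2c,0x0e,0x21,0x10,0x05] = 93 d4 b7 f2 c7

[0] 0x25->0x0f len=2 : a7 f2
[1] 0x06->0x0c len=3 : d1 77 d4
[2] 0x18->0x02 len=6 : 26 8e 23 c7 fe f7
[3] 0x15->0x07 len=3 : dd 93 a9
[4] 0x07->0x2b len=3 : dd 93 a9
query mem[0x2c]=0x93, mem[0x0e]=0xd4, mem[0x21]=0xb7, mem[0x10]=0xf2, mem[0x05]=0xc7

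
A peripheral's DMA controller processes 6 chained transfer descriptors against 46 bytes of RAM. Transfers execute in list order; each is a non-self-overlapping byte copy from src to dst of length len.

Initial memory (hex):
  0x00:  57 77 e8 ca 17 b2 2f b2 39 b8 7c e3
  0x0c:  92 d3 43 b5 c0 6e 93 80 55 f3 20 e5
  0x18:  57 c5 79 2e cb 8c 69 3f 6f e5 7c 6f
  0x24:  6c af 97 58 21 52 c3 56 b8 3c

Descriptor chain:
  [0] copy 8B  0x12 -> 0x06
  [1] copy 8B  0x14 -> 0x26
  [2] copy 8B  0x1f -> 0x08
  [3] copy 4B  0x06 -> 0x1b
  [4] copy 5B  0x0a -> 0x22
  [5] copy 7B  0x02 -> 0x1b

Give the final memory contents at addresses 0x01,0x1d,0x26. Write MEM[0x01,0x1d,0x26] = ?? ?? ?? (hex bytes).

MEM[0x01,0x1d,0x26] = 77 17 af

  after D0: wrote 8B at 0x06 = 938055f320e557c5
  after D1: wrote 8B at 0x26 = 55f320e557c5792e
  after D2: wrote 8B at 0x08 = 3f6fe57c6f6caf55
  after D3: wrote 4B at 0x1b = 93803f6f
  after D4: wrote 5B at 0x22 = e57c6f6caf
  after D5: wrote 7B at 0x1b = e8ca17b293803f
query mem[0x01]=0x77, mem[0x1d]=0x17, mem[0x26]=0xaf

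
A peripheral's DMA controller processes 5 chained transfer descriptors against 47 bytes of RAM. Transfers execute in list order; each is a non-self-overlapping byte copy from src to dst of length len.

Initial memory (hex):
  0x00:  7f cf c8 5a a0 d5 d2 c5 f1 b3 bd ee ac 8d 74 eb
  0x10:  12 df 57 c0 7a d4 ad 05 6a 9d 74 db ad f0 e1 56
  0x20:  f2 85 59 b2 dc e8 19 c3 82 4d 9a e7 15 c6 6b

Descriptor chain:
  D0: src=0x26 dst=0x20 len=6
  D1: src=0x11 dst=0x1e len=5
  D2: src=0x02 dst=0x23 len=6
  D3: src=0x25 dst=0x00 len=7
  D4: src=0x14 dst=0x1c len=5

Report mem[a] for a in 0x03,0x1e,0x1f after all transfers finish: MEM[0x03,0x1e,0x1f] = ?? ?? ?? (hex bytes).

MEM[0x03,0x1e,0x1f] = c5 ad 05

D0: mem[0x20..0x25] <- [19 c3 82 4d 9a e7]
D1: mem[0x1e..0x22] <- [df 57 c0 7a d4]
D2: mem[0x23..0x28] <- [c8 5a a0 d5 d2 c5]
D3: mem[0x00..0x06] <- [a0 d5 d2 c5 4d 9a e7]
D4: mem[0x1c..0x20] <- [7a d4 ad 05 6a]
query mem[0x03]=0xc5, mem[0x1e]=0xad, mem[0x1f]=0x05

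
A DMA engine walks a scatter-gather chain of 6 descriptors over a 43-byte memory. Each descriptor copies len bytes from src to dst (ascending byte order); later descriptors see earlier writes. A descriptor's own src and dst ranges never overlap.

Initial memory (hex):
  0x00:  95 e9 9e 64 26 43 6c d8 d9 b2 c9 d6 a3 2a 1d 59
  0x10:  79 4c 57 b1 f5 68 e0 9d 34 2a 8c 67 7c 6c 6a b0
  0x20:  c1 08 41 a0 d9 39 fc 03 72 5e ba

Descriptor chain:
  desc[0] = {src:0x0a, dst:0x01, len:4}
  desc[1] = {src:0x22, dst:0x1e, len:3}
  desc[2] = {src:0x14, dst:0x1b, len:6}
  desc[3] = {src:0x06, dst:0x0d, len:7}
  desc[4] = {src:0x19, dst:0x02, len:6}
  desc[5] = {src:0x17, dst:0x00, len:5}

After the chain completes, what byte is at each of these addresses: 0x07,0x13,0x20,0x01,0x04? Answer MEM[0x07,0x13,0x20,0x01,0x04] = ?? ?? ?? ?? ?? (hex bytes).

MEM[0x07,0x13,0x20,0x01,0x04] = 9d a3 2a 34 f5

[0] 0x0a->0x01 len=4 : c9 d6 a3 2a
[1] 0x22->0x1e len=3 : 41 a0 d9
[2] 0x14->0x1b len=6 : f5 68 e0 9d 34 2a
[3] 0x06->0x0d len=7 : 6c d8 d9 b2 c9 d6 a3
[4] 0x19->0x02 len=6 : 2a 8c f5 68 e0 9d
[5] 0x17->0x00 len=5 : 9d 34 2a 8c f5
query mem[0x07]=0x9d, mem[0x13]=0xa3, mem[0x20]=0x2a, mem[0x01]=0x34, mem[0x04]=0xf5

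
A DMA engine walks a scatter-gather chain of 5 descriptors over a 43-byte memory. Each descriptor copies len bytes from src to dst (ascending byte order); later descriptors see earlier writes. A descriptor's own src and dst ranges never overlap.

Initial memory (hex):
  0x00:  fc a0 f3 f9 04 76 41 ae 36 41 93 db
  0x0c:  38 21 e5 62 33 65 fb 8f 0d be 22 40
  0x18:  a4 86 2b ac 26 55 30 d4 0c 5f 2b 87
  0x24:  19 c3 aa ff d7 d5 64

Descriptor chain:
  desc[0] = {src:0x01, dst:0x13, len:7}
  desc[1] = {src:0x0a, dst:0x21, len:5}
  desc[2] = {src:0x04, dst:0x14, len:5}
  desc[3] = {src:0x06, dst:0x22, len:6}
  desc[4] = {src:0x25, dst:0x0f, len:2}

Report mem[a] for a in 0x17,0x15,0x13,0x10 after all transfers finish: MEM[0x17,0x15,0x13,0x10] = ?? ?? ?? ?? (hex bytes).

MEM[0x17,0x15,0x13,0x10] = ae 76 a0 93

#0 dst[0x13+7] := {0xa0,0xf3,0xf9,0x04,0x76,0x41,0xae}
#1 dst[0x21+5] := {0x93,0xdb,0x38,0x21,0xe5}
#2 dst[0x14+5] := {0x04,0x76,0x41,0xae,0x36}
#3 dst[0x22+6] := {0x41,0xae,0x36,0x41,0x93,0xdb}
#4 dst[0x0f+2] := {0x41,0x93}
query mem[0x17]=0xae, mem[0x15]=0x76, mem[0x13]=0xa0, mem[0x10]=0x93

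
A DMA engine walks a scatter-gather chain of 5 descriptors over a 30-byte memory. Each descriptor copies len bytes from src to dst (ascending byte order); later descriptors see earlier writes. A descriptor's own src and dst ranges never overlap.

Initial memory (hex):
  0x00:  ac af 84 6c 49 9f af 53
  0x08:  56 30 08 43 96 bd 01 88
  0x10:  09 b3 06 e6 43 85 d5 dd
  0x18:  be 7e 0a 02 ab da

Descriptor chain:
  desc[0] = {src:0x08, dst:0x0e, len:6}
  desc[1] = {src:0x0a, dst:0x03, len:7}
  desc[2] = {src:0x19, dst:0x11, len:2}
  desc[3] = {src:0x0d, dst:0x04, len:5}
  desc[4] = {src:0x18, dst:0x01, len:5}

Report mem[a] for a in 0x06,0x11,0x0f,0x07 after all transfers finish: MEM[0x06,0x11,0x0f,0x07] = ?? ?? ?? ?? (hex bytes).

MEM[0x06,0x11,0x0f,0x07] = 30 7e 30 08

[0] 0x08->0x0e len=6 : 56 30 08 43 96 bd
[1] 0x0a->0x03 len=7 : 08 43 96 bd 56 30 08
[2] 0x19->0x11 len=2 : 7e 0a
[3] 0x0d->0x04 len=5 : bd 56 30 08 7e
[4] 0x18->0x01 len=5 : be 7e 0a 02 ab
query mem[0x06]=0x30, mem[0x11]=0x7e, mem[0x0f]=0x30, mem[0x07]=0x08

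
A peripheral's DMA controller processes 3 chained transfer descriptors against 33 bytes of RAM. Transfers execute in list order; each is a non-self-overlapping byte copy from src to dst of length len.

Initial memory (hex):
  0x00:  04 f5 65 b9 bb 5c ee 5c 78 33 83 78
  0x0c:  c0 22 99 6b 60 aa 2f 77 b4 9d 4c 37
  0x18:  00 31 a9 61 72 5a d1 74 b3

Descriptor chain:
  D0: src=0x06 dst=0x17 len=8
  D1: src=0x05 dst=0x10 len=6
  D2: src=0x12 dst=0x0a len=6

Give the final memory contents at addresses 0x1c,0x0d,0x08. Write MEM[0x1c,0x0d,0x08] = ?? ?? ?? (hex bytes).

  after D0: wrote 8B at 0x17 = ee5c78338378c022
  after D1: wrote 6B at 0x10 = 5cee5c783383
  after D2: wrote 6B at 0x0a = 5c7833834cee
query mem[0x1c]=0x78, mem[0x0d]=0x83, mem[0x08]=0x78

MEM[0x1c,0x0d,0x08] = 78 83 78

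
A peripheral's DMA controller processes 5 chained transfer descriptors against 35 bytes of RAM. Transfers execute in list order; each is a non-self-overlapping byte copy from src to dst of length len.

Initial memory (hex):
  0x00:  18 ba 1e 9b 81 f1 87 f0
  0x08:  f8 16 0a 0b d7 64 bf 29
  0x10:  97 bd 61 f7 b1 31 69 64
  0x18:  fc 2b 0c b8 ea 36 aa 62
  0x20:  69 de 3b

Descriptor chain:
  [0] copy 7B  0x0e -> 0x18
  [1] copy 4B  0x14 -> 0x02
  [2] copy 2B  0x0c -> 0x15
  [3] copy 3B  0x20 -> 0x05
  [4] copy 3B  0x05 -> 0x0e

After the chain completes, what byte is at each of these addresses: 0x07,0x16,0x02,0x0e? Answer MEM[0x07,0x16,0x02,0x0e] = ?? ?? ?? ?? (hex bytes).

  after D0: wrote 7B at 0x18 = bf2997bd61f7b1
  after D1: wrote 4B at 0x02 = b1316964
  after D2: wrote 2B at 0x15 = d764
  after D3: wrote 3B at 0x05 = 69de3b
  after D4: wrote 3B at 0x0e = 69de3b
query mem[0x07]=0x3b, mem[0x16]=0x64, mem[0x02]=0xb1, mem[0x0e]=0x69

MEM[0x07,0x16,0x02,0x0e] = 3b 64 b1 69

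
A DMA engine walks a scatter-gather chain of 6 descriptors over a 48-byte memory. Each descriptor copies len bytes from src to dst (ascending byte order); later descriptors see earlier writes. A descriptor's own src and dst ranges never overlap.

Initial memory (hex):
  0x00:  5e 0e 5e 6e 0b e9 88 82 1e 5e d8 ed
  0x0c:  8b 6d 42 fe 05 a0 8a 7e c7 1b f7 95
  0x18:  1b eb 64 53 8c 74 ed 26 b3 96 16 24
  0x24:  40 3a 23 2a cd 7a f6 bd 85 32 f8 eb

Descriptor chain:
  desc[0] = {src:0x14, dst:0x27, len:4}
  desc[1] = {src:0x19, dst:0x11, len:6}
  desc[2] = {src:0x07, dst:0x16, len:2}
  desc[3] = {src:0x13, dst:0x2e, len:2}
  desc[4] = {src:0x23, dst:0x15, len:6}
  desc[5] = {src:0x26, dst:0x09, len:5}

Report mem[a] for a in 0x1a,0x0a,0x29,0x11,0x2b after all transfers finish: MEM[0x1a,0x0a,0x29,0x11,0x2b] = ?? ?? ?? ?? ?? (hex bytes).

MEM[0x1a,0x0a,0x29,0x11,0x2b] = 1b c7 f7 eb bd

[0] 0x14->0x27 len=4 : c7 1b f7 95
[1] 0x19->0x11 len=6 : eb 64 53 8c 74 ed
[2] 0x07->0x16 len=2 : 82 1e
[3] 0x13->0x2e len=2 : 53 8c
[4] 0x23->0x15 len=6 : 24 40 3a 23 c7 1b
[5] 0x26->0x09 len=5 : 23 c7 1b f7 95
query mem[0x1a]=0x1b, mem[0x0a]=0xc7, mem[0x29]=0xf7, mem[0x11]=0xeb, mem[0x2b]=0xbd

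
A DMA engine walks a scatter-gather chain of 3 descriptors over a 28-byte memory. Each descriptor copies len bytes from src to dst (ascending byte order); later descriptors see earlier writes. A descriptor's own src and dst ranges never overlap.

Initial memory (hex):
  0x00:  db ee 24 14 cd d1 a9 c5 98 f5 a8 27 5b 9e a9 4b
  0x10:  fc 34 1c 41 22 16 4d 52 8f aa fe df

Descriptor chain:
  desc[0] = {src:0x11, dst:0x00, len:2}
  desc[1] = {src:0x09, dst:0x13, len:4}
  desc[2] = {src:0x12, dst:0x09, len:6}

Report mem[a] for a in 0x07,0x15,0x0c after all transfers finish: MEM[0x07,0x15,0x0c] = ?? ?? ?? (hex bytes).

[0] 0x11->0x00 len=2 : 34 1c
[1] 0x09->0x13 len=4 : f5 a8 27 5b
[2] 0x12->0x09 len=6 : 1c f5 a8 27 5b 52
query mem[0x07]=0xc5, mem[0x15]=0x27, mem[0x0c]=0x27

MEM[0x07,0x15,0x0c] = c5 27 27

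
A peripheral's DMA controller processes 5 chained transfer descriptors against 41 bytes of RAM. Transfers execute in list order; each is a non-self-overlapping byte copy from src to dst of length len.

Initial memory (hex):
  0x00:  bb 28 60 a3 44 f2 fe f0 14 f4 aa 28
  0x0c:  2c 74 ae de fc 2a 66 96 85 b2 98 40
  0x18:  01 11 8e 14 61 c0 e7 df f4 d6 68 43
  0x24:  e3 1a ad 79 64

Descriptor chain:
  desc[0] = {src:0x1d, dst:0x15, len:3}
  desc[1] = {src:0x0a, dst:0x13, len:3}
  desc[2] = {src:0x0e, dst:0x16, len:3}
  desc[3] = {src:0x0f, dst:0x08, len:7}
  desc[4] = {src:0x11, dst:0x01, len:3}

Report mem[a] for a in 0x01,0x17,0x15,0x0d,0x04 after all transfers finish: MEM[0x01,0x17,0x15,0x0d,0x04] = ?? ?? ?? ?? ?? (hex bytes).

D0: mem[0x15..0x17] <- [c0 e7 df]
D1: mem[0x13..0x15] <- [aa 28 2c]
D2: mem[0x16..0x18] <- [ae de fc]
D3: mem[0x08..0x0e] <- [de fc 2a 66 aa 28 2c]
D4: mem[0x01..0x03] <- [2a 66 aa]
query mem[0x01]=0x2a, mem[0x17]=0xde, mem[0x15]=0x2c, mem[0x0d]=0x28, mem[0x04]=0x44

MEM[0x01,0x17,0x15,0x0d,0x04] = 2a de 2c 28 44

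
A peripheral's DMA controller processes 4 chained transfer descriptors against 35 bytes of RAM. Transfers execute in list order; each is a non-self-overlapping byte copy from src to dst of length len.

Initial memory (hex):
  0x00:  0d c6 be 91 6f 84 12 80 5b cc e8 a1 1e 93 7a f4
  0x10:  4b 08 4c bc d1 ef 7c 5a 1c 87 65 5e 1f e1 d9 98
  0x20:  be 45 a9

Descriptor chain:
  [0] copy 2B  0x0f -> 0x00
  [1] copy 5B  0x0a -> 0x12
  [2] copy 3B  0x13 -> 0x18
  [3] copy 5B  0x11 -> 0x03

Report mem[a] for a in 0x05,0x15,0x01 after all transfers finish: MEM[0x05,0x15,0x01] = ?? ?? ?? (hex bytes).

#0 dst[0x00+2] := {0xf4,0x4b}
#1 dst[0x12+5] := {0xe8,0xa1,0x1e,0x93,0x7a}
#2 dst[0x18+3] := {0xa1,0x1e,0x93}
#3 dst[0x03+5] := {0x08,0xe8,0xa1,0x1e,0x93}
query mem[0x05]=0xa1, mem[0x15]=0x93, mem[0x01]=0x4b

MEM[0x05,0x15,0x01] = a1 93 4b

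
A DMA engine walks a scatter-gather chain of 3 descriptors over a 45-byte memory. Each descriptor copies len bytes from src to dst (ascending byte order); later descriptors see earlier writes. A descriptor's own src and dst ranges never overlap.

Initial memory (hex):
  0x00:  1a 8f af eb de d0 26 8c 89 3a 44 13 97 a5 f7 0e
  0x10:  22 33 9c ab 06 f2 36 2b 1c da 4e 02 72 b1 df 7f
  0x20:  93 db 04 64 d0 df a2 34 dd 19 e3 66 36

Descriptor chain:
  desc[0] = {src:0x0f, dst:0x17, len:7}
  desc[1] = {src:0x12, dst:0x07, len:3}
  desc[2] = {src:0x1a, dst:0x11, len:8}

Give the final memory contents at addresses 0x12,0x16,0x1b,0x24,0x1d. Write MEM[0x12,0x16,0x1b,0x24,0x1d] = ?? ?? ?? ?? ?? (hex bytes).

MEM[0x12,0x16,0x1b,0x24,0x1d] = ab 7f ab d0 f2

#0 dst[0x17+7] := {0x0e,0x22,0x33,0x9c,0xab,0x06,0xf2}
#1 dst[0x07+3] := {0x9c,0xab,0x06}
#2 dst[0x11+8] := {0x9c,0xab,0x06,0xf2,0xdf,0x7f,0x93,0xdb}
query mem[0x12]=0xab, mem[0x16]=0x7f, mem[0x1b]=0xab, mem[0x24]=0xd0, mem[0x1d]=0xf2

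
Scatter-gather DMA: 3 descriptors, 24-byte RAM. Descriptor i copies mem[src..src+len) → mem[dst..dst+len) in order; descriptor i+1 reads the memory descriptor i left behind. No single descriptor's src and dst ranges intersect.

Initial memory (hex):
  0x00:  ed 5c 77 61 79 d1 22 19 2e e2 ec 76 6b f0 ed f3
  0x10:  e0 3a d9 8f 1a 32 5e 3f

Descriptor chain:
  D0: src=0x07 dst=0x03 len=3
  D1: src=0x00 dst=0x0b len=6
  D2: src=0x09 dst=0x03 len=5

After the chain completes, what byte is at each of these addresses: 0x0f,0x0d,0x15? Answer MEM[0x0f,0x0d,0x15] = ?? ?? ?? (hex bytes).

[0] 0x07->0x03 len=3 : 19 2e e2
[1] 0x00->0x0b len=6 : ed 5c 77 19 2e e2
[2] 0x09->0x03 len=5 : e2 ec ed 5c 77
query mem[0x0f]=0x2e, mem[0x0d]=0x77, mem[0x15]=0x32

MEM[0x0f,0x0d,0x15] = 2e 77 32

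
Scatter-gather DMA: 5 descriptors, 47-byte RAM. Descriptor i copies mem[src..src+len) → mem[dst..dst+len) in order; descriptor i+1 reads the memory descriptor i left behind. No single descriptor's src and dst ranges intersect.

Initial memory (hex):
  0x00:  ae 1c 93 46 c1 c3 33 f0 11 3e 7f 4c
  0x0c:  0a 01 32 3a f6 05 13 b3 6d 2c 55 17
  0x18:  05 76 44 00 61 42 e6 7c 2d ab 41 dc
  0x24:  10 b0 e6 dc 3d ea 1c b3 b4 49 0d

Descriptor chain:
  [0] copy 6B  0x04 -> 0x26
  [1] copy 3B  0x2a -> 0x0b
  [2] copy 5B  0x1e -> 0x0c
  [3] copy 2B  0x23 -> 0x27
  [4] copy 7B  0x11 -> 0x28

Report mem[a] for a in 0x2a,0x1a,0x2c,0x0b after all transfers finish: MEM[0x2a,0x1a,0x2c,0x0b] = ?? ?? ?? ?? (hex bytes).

#0 dst[0x26+6] := {0xc1,0xc3,0x33,0xf0,0x11,0x3e}
#1 dst[0x0b+3] := {0x11,0x3e,0xb4}
#2 dst[0x0c+5] := {0xe6,0x7c,0x2d,0xab,0x41}
#3 dst[0x27+2] := {0xdc,0x10}
#4 dst[0x28+7] := {0x05,0x13,0xb3,0x6d,0x2c,0x55,0x17}
query mem[0x2a]=0xb3, mem[0x1a]=0x44, mem[0x2c]=0x2c, mem[0x0b]=0x11

MEM[0x2a,0x1a,0x2c,0x0b] = b3 44 2c 11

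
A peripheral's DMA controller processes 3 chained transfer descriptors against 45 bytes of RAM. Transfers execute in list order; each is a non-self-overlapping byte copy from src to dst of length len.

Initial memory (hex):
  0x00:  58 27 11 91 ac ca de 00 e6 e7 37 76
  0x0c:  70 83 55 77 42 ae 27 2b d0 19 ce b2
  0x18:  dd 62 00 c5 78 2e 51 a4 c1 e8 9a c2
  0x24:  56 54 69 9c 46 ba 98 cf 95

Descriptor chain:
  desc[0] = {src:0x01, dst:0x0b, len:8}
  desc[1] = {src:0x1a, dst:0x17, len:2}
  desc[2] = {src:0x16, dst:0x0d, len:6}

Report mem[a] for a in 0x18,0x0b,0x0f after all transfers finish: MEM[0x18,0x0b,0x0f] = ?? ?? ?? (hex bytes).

  after D0: wrote 8B at 0x0b = 271191accade00e6
  after D1: wrote 2B at 0x17 = 00c5
  after D2: wrote 6B at 0x0d = ce00c56200c5
query mem[0x18]=0xc5, mem[0x0b]=0x27, mem[0x0f]=0xc5

MEM[0x18,0x0b,0x0f] = c5 27 c5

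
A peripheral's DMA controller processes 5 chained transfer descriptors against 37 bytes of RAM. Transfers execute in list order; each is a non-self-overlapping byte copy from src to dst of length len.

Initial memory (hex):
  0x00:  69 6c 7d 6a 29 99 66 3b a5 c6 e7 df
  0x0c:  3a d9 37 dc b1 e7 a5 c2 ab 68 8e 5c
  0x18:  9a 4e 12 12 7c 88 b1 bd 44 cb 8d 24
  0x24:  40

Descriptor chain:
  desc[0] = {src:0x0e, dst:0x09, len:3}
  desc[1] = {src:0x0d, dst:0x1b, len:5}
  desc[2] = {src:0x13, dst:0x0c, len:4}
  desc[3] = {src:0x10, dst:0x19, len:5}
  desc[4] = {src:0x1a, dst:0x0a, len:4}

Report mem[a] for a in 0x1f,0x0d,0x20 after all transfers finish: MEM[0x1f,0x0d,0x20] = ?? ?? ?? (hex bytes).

  after D0: wrote 3B at 0x09 = 37dcb1
  after D1: wrote 5B at 0x1b = d937dcb1e7
  after D2: wrote 4B at 0x0c = c2ab688e
  after D3: wrote 5B at 0x19 = b1e7a5c2ab
  after D4: wrote 4B at 0x0a = e7a5c2ab
query mem[0x1f]=0xe7, mem[0x0d]=0xab, mem[0x20]=0x44

MEM[0x1f,0x0d,0x20] = e7 ab 44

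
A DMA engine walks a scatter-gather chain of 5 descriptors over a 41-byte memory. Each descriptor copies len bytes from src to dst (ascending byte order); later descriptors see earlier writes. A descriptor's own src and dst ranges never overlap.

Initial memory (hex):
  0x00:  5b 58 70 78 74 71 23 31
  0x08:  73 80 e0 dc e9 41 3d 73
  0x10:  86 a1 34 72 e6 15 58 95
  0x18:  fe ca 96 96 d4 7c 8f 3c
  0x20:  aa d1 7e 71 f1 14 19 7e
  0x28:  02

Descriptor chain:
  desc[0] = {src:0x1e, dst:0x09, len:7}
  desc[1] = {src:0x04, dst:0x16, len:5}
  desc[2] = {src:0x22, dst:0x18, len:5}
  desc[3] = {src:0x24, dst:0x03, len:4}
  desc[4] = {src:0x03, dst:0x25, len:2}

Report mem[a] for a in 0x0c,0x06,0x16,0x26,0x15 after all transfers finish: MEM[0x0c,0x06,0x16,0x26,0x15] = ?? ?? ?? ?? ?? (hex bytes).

  after D0: wrote 7B at 0x09 = 8f3caad17e71f1
  after D1: wrote 5B at 0x16 = 7471233173
  after D2: wrote 5B at 0x18 = 7e71f11419
  after D3: wrote 4B at 0x03 = f114197e
  after D4: wrote 2B at 0x25 = f114
query mem[0x0c]=0xd1, mem[0x06]=0x7e, mem[0x16]=0x74, mem[0x26]=0x14, mem[0x15]=0x15

MEM[0x0c,0x06,0x16,0x26,0x15] = d1 7e 74 14 15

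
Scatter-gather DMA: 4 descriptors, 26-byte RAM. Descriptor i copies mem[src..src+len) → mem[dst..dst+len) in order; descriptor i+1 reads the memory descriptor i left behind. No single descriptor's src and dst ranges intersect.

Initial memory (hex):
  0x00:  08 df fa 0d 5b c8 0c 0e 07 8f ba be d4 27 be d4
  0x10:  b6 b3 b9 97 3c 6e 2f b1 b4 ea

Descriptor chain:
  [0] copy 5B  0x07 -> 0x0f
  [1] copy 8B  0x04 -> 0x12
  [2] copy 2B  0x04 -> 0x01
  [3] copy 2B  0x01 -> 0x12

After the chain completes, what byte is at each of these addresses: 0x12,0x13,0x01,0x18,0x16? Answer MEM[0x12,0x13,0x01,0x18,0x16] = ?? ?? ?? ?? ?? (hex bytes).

  after D0: wrote 5B at 0x0f = 0e078fbabe
  after D1: wrote 8B at 0x12 = 5bc80c0e078fbabe
  after D2: wrote 2B at 0x01 = 5bc8
  after D3: wrote 2B at 0x12 = 5bc8
query mem[0x12]=0x5b, mem[0x13]=0xc8, mem[0x01]=0x5b, mem[0x18]=0xba, mem[0x16]=0x07

MEM[0x12,0x13,0x01,0x18,0x16] = 5b c8 5b ba 07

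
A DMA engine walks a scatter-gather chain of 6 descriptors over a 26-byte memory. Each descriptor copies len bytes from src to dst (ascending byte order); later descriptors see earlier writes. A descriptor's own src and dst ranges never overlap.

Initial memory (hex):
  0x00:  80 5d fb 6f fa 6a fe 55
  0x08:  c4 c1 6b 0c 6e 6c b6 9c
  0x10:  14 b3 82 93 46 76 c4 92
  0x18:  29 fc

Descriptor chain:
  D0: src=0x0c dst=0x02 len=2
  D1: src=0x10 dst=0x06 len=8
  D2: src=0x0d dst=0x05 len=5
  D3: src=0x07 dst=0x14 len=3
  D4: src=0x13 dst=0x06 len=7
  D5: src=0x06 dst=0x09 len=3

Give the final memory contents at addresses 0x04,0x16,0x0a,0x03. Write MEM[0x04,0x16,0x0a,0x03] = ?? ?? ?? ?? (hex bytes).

D0: mem[0x02..0x03] <- [6e 6c]
D1: mem[0x06..0x0d] <- [14 b3 82 93 46 76 c4 92]
D2: mem[0x05..0x09] <- [92 b6 9c 14 b3]
D3: mem[0x14..0x16] <- [9c 14 b3]
D4: mem[0x06..0x0c] <- [93 9c 14 b3 92 29 fc]
D5: mem[0x09..0x0b] <- [93 9c 14]
query mem[0x04]=0xfa, mem[0x16]=0xb3, mem[0x0a]=0x9c, mem[0x03]=0x6c

MEM[0x04,0x16,0x0a,0x03] = fa b3 9c 6c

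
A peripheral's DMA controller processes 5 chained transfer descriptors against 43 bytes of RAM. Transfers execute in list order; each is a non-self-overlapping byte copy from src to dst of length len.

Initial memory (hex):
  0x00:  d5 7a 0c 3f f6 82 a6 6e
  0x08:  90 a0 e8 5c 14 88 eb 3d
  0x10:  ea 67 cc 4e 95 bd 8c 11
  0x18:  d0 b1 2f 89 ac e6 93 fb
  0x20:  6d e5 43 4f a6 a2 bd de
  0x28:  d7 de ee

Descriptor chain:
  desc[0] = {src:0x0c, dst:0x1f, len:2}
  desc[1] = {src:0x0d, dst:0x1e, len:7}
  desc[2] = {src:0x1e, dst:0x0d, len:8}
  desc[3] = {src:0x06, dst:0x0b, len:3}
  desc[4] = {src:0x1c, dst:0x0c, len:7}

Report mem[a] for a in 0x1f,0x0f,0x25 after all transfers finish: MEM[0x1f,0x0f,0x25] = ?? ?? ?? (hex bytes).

MEM[0x1f,0x0f,0x25] = eb eb a2

[0] 0x0c->0x1f len=2 : 14 88
[1] 0x0d->0x1e len=7 : 88 eb 3d ea 67 cc 4e
[2] 0x1e->0x0d len=8 : 88 eb 3d ea 67 cc 4e a2
[3] 0x06->0x0b len=3 : a6 6e 90
[4] 0x1c->0x0c len=7 : ac e6 88 eb 3d ea 67
query mem[0x1f]=0xeb, mem[0x0f]=0xeb, mem[0x25]=0xa2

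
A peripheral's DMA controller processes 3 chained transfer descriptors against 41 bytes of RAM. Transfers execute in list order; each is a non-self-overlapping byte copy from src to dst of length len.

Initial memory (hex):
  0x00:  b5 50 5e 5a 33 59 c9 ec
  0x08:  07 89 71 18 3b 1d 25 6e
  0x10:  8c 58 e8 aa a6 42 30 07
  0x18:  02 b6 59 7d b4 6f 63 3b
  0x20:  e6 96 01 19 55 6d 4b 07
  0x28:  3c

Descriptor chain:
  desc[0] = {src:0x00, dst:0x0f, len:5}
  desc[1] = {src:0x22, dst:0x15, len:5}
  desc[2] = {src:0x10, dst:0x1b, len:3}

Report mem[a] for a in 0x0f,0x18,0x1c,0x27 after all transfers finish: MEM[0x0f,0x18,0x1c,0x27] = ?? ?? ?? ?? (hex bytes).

MEM[0x0f,0x18,0x1c,0x27] = b5 6d 5e 07

#0 dst[0x0f+5] := {0xb5,0x50,0x5e,0x5a,0x33}
#1 dst[0x15+5] := {0x01,0x19,0x55,0x6d,0x4b}
#2 dst[0x1b+3] := {0x50,0x5e,0x5a}
query mem[0x0f]=0xb5, mem[0x18]=0x6d, mem[0x1c]=0x5e, mem[0x27]=0x07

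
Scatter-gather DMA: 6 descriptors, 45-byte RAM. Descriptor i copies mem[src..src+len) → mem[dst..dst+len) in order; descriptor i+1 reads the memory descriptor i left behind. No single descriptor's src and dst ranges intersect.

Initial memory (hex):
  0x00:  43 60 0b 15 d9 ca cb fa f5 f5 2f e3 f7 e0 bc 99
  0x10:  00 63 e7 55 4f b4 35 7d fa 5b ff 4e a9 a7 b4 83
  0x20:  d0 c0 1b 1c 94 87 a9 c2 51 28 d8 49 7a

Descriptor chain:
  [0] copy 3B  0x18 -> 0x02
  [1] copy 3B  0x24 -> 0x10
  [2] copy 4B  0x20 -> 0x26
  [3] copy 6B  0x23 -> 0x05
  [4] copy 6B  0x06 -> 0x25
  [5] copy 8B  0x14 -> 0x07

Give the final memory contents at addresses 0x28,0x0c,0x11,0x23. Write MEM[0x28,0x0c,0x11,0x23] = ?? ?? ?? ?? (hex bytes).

MEM[0x28,0x0c,0x11,0x23] = c0 5b 87 1c

[0] 0x18->0x02 len=3 : fa 5b ff
[1] 0x24->0x10 len=3 : 94 87 a9
[2] 0x20->0x26 len=4 : d0 c0 1b 1c
[3] 0x23->0x05 len=6 : 1c 94 87 d0 c0 1b
[4] 0x06->0x25 len=6 : 94 87 d0 c0 1b e3
[5] 0x14->0x07 len=8 : 4f b4 35 7d fa 5b ff 4e
query mem[0x28]=0xc0, mem[0x0c]=0x5b, mem[0x11]=0x87, mem[0x23]=0x1c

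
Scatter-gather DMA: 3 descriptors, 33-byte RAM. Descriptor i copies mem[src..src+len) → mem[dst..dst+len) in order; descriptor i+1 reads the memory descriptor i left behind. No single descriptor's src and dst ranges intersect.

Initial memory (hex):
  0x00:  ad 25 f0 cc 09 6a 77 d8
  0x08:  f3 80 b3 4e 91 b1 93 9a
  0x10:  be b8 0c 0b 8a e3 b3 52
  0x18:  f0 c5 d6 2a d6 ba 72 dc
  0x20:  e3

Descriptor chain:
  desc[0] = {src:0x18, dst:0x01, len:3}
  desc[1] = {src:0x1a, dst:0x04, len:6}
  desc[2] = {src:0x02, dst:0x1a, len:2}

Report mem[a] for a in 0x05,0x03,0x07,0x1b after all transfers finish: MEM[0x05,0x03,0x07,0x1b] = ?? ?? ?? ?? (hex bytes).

D0: mem[0x01..0x03] <- [f0 c5 d6]
D1: mem[0x04..0x09] <- [d6 2a d6 ba 72 dc]
D2: mem[0x1a..0x1b] <- [c5 d6]
query mem[0x05]=0x2a, mem[0x03]=0xd6, mem[0x07]=0xba, mem[0x1b]=0xd6

MEM[0x05,0x03,0x07,0x1b] = 2a d6 ba d6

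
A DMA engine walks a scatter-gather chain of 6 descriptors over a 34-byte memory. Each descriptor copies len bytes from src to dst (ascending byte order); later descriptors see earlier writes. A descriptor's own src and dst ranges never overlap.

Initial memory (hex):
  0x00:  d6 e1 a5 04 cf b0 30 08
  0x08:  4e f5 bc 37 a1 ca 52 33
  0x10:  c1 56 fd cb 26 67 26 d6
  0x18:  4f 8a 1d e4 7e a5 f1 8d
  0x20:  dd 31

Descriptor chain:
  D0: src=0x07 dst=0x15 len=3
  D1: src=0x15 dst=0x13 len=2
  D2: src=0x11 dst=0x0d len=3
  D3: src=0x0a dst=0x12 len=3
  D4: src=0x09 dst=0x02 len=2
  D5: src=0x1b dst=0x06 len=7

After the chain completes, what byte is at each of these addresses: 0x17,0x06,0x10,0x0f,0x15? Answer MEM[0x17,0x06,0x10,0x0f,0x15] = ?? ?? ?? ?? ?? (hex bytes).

D0: mem[0x15..0x17] <- [08 4e f5]
D1: mem[0x13..0x14] <- [08 4e]
D2: mem[0x0d..0x0f] <- [56 fd 08]
D3: mem[0x12..0x14] <- [bc 37 a1]
D4: mem[0x02..0x03] <- [f5 bc]
D5: mem[0x06..0x0c] <- [e4 7e a5 f1 8d dd 31]
query mem[0x17]=0xf5, mem[0x06]=0xe4, mem[0x10]=0xc1, mem[0x0f]=0x08, mem[0x15]=0x08

MEM[0x17,0x06,0x10,0x0f,0x15] = f5 e4 c1 08 08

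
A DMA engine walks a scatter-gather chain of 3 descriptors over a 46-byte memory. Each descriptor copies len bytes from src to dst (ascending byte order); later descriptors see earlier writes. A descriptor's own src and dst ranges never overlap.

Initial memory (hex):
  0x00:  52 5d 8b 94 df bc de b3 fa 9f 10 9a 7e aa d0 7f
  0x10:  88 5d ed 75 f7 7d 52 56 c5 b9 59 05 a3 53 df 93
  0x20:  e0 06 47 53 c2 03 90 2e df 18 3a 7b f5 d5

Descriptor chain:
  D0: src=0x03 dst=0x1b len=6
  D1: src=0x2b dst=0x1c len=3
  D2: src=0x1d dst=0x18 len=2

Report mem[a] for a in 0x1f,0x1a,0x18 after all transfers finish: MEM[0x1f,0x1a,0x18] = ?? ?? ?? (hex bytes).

#0 dst[0x1b+6] := {0x94,0xdf,0xbc,0xde,0xb3,0xfa}
#1 dst[0x1c+3] := {0x7b,0xf5,0xd5}
#2 dst[0x18+2] := {0xf5,0xd5}
query mem[0x1f]=0xb3, mem[0x1a]=0x59, mem[0x18]=0xf5

MEM[0x1f,0x1a,0x18] = b3 59 f5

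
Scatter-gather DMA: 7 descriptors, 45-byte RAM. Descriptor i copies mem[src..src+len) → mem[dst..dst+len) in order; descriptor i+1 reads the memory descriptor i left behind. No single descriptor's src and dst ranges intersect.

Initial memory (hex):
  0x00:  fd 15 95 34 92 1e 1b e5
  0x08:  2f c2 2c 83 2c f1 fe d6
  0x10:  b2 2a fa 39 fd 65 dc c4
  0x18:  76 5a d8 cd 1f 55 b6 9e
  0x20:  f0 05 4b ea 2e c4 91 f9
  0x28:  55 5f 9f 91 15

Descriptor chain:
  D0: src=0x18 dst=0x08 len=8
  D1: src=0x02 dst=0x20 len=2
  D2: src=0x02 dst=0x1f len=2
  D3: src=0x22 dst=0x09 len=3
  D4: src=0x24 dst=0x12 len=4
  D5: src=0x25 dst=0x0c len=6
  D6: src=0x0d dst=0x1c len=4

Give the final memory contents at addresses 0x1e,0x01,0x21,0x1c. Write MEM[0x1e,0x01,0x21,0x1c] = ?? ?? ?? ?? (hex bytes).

[0] 0x18->0x08 len=8 : 76 5a d8 cd 1f 55 b6 9e
[1] 0x02->0x20 len=2 : 95 34
[2] 0x02->0x1f len=2 : 95 34
[3] 0x22->0x09 len=3 : 4b ea 2e
[4] 0x24->0x12 len=4 : 2e c4 91 f9
[5] 0x25->0x0c len=6 : c4 91 f9 55 5f 9f
[6] 0x0d->0x1c len=4 : 91 f9 55 5f
query mem[0x1e]=0x55, mem[0x01]=0x15, mem[0x21]=0x34, mem[0x1c]=0x91

MEM[0x1e,0x01,0x21,0x1c] = 55 15 34 91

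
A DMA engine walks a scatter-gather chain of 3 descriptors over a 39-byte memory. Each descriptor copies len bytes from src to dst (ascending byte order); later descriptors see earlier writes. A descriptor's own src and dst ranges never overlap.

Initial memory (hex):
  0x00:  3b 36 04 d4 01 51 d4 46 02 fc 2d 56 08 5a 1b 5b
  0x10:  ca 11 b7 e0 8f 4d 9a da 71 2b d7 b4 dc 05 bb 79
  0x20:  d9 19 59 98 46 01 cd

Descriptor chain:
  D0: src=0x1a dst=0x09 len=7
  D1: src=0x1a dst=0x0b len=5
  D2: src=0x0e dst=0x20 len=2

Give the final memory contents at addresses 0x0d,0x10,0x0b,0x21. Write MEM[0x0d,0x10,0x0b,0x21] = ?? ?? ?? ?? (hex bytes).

MEM[0x0d,0x10,0x0b,0x21] = dc ca d7 bb

#0 dst[0x09+7] := {0xd7,0xb4,0xdc,0x05,0xbb,0x79,0xd9}
#1 dst[0x0b+5] := {0xd7,0xb4,0xdc,0x05,0xbb}
#2 dst[0x20+2] := {0x05,0xbb}
query mem[0x0d]=0xdc, mem[0x10]=0xca, mem[0x0b]=0xd7, mem[0x21]=0xbb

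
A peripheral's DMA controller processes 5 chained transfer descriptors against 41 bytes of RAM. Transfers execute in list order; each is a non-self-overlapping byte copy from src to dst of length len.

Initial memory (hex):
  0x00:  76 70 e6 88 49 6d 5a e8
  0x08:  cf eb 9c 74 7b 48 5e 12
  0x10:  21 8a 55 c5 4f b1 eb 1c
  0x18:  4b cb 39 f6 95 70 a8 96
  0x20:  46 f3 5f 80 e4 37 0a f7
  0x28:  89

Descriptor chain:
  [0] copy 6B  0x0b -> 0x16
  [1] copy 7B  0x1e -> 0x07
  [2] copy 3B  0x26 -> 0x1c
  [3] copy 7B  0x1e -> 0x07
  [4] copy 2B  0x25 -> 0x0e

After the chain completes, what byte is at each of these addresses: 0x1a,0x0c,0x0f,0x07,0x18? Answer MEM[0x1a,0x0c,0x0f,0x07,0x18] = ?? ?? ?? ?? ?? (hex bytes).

#0 dst[0x16+6] := {0x74,0x7b,0x48,0x5e,0x12,0x21}
#1 dst[0x07+7] := {0xa8,0x96,0x46,0xf3,0x5f,0x80,0xe4}
#2 dst[0x1c+3] := {0x0a,0xf7,0x89}
#3 dst[0x07+7] := {0x89,0x96,0x46,0xf3,0x5f,0x80,0xe4}
#4 dst[0x0e+2] := {0x37,0x0a}
query mem[0x1a]=0x12, mem[0x0c]=0x80, mem[0x0f]=0x0a, mem[0x07]=0x89, mem[0x18]=0x48

MEM[0x1a,0x0c,0x0f,0x07,0x18] = 12 80 0a 89 48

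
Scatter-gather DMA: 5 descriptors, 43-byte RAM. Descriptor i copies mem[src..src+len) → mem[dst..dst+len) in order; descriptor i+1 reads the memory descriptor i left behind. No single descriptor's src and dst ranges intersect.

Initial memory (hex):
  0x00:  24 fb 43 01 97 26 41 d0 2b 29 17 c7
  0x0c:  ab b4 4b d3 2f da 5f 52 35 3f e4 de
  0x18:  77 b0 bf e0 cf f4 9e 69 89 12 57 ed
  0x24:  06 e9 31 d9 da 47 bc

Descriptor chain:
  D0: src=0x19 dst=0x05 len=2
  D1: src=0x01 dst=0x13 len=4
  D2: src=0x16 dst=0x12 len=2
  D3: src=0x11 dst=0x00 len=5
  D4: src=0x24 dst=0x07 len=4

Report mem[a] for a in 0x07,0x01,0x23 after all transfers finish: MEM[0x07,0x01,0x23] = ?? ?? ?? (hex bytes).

[0] 0x19->0x05 len=2 : b0 bf
[1] 0x01->0x13 len=4 : fb 43 01 97
[2] 0x16->0x12 len=2 : 97 de
[3] 0x11->0x00 len=5 : da 97 de 43 01
[4] 0x24->0x07 len=4 : 06 e9 31 d9
query mem[0x07]=0x06, mem[0x01]=0x97, mem[0x23]=0xed

MEM[0x07,0x01,0x23] = 06 97 ed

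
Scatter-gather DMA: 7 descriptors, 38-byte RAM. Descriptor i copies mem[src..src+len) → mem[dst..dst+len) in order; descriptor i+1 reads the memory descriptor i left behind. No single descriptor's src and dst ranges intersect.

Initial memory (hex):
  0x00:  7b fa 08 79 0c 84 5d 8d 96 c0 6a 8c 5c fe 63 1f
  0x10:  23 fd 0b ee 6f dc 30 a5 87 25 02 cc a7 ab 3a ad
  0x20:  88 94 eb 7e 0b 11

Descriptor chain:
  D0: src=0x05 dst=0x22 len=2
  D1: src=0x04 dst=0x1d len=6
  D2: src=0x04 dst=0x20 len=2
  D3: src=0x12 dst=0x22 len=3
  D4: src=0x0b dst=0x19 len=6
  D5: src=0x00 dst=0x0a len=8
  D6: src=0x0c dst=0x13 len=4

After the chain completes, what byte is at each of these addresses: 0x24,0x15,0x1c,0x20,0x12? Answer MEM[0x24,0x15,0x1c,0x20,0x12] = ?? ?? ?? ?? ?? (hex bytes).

MEM[0x24,0x15,0x1c,0x20,0x12] = 6f 0c 63 0c 0b

#0 dst[0x22+2] := {0x84,0x5d}
#1 dst[0x1d+6] := {0x0c,0x84,0x5d,0x8d,0x96,0xc0}
#2 dst[0x20+2] := {0x0c,0x84}
#3 dst[0x22+3] := {0x0b,0xee,0x6f}
#4 dst[0x19+6] := {0x8c,0x5c,0xfe,0x63,0x1f,0x23}
#5 dst[0x0a+8] := {0x7b,0xfa,0x08,0x79,0x0c,0x84,0x5d,0x8d}
#6 dst[0x13+4] := {0x08,0x79,0x0c,0x84}
query mem[0x24]=0x6f, mem[0x15]=0x0c, mem[0x1c]=0x63, mem[0x20]=0x0c, mem[0x12]=0x0b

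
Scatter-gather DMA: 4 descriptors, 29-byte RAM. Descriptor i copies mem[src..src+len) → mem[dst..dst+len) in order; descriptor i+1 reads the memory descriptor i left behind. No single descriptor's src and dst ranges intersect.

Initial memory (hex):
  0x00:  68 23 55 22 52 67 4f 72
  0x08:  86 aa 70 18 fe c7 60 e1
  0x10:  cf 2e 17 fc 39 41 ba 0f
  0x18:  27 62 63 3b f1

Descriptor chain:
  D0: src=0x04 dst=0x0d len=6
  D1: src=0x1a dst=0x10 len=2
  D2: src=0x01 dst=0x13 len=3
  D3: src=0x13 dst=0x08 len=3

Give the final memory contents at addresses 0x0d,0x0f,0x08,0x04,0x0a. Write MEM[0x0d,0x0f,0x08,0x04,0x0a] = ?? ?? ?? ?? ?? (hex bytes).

D0: mem[0x0d..0x12] <- [52 67 4f 72 86 aa]
D1: mem[0x10..0x11] <- [63 3b]
D2: mem[0x13..0x15] <- [23 55 22]
D3: mem[0x08..0x0a] <- [23 55 22]
query mem[0x0d]=0x52, mem[0x0f]=0x4f, mem[0x08]=0x23, mem[0x04]=0x52, mem[0x0a]=0x22

MEM[0x0d,0x0f,0x08,0x04,0x0a] = 52 4f 23 52 22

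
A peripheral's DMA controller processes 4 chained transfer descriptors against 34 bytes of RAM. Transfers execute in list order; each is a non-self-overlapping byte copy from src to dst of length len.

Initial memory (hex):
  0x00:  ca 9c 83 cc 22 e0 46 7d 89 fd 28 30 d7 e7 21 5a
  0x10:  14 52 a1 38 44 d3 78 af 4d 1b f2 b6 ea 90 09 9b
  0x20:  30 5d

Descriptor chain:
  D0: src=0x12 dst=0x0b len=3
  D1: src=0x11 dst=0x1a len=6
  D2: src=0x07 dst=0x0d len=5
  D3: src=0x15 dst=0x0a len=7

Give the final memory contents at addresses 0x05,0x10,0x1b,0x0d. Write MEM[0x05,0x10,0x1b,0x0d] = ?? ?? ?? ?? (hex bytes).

D0: mem[0x0b..0x0d] <- [a1 38 44]
D1: mem[0x1a..0x1f] <- [52 a1 38 44 d3 78]
D2: mem[0x0d..0x11] <- [7d 89 fd 28 a1]
D3: mem[0x0a..0x10] <- [d3 78 af 4d 1b 52 a1]
query mem[0x05]=0xe0, mem[0x10]=0xa1, mem[0x1b]=0xa1, mem[0x0d]=0x4d

MEM[0x05,0x10,0x1b,0x0d] = e0 a1 a1 4d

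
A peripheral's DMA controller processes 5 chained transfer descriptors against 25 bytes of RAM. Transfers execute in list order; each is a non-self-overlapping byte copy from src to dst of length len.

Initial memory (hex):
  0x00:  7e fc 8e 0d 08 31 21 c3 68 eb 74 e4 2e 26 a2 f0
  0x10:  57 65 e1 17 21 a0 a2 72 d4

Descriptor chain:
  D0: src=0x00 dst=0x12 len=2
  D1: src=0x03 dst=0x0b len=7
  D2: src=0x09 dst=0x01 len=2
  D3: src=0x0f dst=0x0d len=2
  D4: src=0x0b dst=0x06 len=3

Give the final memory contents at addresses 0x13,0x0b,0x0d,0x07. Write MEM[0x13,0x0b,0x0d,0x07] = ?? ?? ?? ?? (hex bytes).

  after D0: wrote 2B at 0x12 = 7efc
  after D1: wrote 7B at 0x0b = 0d083121c368eb
  after D2: wrote 2B at 0x01 = eb74
  after D3: wrote 2B at 0x0d = c368
  after D4: wrote 3B at 0x06 = 0d08c3
query mem[0x13]=0xfc, mem[0x0b]=0x0d, mem[0x0d]=0xc3, mem[0x07]=0x08

MEM[0x13,0x0b,0x0d,0x07] = fc 0d c3 08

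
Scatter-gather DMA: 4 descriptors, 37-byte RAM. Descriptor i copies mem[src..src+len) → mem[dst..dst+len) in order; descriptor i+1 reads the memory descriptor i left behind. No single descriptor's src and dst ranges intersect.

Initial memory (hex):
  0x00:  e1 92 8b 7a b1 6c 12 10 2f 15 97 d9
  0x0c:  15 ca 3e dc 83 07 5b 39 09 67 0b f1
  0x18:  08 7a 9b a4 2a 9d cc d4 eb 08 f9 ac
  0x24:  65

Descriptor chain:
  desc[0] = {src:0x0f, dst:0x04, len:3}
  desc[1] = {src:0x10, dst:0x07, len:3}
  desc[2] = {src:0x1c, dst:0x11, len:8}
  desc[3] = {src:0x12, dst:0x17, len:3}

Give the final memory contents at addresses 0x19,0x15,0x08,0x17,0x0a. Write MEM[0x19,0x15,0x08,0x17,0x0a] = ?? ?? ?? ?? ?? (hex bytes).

MEM[0x19,0x15,0x08,0x17,0x0a] = d4 eb 07 9d 97

#0 dst[0x04+3] := {0xdc,0x83,0x07}
#1 dst[0x07+3] := {0x83,0x07,0x5b}
#2 dst[0x11+8] := {0x2a,0x9d,0xcc,0xd4,0xeb,0x08,0xf9,0xac}
#3 dst[0x17+3] := {0x9d,0xcc,0xd4}
query mem[0x19]=0xd4, mem[0x15]=0xeb, mem[0x08]=0x07, mem[0x17]=0x9d, mem[0x0a]=0x97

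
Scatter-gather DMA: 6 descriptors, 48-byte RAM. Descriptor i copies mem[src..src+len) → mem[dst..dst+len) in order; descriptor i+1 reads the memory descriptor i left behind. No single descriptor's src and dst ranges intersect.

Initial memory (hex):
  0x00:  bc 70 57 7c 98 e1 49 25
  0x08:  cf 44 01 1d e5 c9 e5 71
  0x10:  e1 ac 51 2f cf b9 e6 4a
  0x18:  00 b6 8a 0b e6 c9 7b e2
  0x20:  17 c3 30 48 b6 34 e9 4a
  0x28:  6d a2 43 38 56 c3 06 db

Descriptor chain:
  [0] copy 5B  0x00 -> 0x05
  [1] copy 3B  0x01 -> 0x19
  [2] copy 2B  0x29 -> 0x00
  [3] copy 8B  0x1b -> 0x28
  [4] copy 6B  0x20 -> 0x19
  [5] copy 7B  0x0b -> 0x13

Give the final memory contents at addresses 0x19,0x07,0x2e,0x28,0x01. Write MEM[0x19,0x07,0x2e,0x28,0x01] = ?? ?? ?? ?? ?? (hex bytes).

  after D0: wrote 5B at 0x05 = bc70577c98
  after D1: wrote 3B at 0x19 = 70577c
  after D2: wrote 2B at 0x00 = a243
  after D3: wrote 8B at 0x28 = 7ce6c97be217c330
  after D4: wrote 6B at 0x19 = 17c33048b634
  after D5: wrote 7B at 0x13 = 1de5c9e571e1ac
query mem[0x19]=0xac, mem[0x07]=0x57, mem[0x2e]=0xc3, mem[0x28]=0x7c, mem[0x01]=0x43

MEM[0x19,0x07,0x2e,0x28,0x01] = ac 57 c3 7c 43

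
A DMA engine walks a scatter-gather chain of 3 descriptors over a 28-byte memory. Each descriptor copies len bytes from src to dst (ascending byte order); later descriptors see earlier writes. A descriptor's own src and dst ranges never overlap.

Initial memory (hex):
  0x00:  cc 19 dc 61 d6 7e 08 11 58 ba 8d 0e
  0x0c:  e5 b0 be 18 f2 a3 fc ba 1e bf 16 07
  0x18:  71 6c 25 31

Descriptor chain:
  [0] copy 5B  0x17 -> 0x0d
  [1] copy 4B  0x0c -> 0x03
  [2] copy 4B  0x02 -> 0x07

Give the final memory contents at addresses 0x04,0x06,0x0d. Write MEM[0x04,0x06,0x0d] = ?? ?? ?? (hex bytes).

MEM[0x04,0x06,0x0d] = 07 6c 07

D0: mem[0x0d..0x11] <- [07 71 6c 25 31]
D1: mem[0x03..0x06] <- [e5 07 71 6c]
D2: mem[0x07..0x0a] <- [dc e5 07 71]
query mem[0x04]=0x07, mem[0x06]=0x6c, mem[0x0d]=0x07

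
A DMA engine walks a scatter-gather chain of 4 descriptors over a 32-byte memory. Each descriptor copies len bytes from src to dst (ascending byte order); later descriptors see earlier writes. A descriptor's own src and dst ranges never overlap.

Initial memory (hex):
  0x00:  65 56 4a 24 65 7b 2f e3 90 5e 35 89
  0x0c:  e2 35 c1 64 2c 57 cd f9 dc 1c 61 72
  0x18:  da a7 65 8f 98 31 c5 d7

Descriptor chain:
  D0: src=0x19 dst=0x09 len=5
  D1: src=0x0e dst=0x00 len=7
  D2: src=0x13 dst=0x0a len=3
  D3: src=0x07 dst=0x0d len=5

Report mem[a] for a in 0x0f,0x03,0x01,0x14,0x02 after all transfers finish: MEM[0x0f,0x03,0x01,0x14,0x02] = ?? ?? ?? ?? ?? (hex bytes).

[0] 0x19->0x09 len=5 : a7 65 8f 98 31
[1] 0x0e->0x00 len=7 : c1 64 2c 57 cd f9 dc
[2] 0x13->0x0a len=3 : f9 dc 1c
[3] 0x07->0x0d len=5 : e3 90 a7 f9 dc
query mem[0x0f]=0xa7, mem[0x03]=0x57, mem[0x01]=0x64, mem[0x14]=0xdc, mem[0x02]=0x2c

MEM[0x0f,0x03,0x01,0x14,0x02] = a7 57 64 dc 2c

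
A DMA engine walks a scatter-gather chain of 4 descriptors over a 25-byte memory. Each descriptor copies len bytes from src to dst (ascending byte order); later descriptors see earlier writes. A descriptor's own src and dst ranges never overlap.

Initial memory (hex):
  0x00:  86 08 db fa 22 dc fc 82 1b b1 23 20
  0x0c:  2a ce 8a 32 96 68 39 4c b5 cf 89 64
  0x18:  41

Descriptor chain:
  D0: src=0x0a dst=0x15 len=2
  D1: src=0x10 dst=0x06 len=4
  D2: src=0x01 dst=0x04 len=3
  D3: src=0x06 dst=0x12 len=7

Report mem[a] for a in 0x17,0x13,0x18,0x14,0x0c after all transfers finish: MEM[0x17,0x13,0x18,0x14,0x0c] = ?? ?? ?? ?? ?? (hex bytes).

MEM[0x17,0x13,0x18,0x14,0x0c] = 20 68 2a 39 2a

[0] 0x0a->0x15 len=2 : 23 20
[1] 0x10->0x06 len=4 : 96 68 39 4c
[2] 0x01->0x04 len=3 : 08 db fa
[3] 0x06->0x12 len=7 : fa 68 39 4c 23 20 2a
query mem[0x17]=0x20, mem[0x13]=0x68, mem[0x18]=0x2a, mem[0x14]=0x39, mem[0x0c]=0x2a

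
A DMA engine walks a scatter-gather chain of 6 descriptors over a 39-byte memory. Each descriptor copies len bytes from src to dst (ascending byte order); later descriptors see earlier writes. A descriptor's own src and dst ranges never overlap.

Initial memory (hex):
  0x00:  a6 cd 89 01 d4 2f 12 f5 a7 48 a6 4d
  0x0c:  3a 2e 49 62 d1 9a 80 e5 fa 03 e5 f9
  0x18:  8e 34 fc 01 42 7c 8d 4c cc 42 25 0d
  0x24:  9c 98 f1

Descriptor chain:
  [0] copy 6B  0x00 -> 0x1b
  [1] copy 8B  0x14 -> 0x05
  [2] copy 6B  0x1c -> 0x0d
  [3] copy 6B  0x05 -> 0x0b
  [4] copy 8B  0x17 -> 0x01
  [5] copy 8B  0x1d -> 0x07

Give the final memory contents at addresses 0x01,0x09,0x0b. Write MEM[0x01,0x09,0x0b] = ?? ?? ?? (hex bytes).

MEM[0x01,0x09,0x0b] = f9 d4 42

  after D0: wrote 6B at 0x1b = a6cd8901d42f
  after D1: wrote 8B at 0x05 = fa03e5f98e34fca6
  after D2: wrote 6B at 0x0d = cd8901d42f42
  after D3: wrote 6B at 0x0b = fa03e5f98e34
  after D4: wrote 8B at 0x01 = f98e34fca6cd8901
  after D5: wrote 8B at 0x07 = 8901d42f42250d9c
query mem[0x01]=0xf9, mem[0x09]=0xd4, mem[0x0b]=0x42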